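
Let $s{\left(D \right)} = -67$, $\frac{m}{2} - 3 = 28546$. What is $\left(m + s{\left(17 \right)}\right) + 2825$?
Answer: $59856$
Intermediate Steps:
$m = 57098$ ($m = 6 + 2 \cdot 28546 = 6 + 57092 = 57098$)
$\left(m + s{\left(17 \right)}\right) + 2825 = \left(57098 - 67\right) + 2825 = 57031 + 2825 = 59856$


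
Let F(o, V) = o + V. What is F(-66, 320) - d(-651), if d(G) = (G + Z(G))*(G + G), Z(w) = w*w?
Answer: 550941554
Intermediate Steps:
Z(w) = w**2
F(o, V) = V + o
d(G) = 2*G*(G + G**2) (d(G) = (G + G**2)*(G + G) = (G + G**2)*(2*G) = 2*G*(G + G**2))
F(-66, 320) - d(-651) = (320 - 66) - 2*(-651)**2*(1 - 651) = 254 - 2*423801*(-650) = 254 - 1*(-550941300) = 254 + 550941300 = 550941554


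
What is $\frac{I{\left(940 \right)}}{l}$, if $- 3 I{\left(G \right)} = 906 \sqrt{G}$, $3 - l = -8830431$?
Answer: $- \frac{302 \sqrt{235}}{4415217} \approx -0.0010486$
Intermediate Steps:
$l = 8830434$ ($l = 3 - -8830431 = 3 + 8830431 = 8830434$)
$I{\left(G \right)} = - 302 \sqrt{G}$ ($I{\left(G \right)} = - \frac{906 \sqrt{G}}{3} = - 302 \sqrt{G}$)
$\frac{I{\left(940 \right)}}{l} = \frac{\left(-302\right) \sqrt{940}}{8830434} = - 302 \cdot 2 \sqrt{235} \cdot \frac{1}{8830434} = - 604 \sqrt{235} \cdot \frac{1}{8830434} = - \frac{302 \sqrt{235}}{4415217}$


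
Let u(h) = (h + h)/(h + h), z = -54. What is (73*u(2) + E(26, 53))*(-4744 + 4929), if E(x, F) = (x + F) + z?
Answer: 18130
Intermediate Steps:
u(h) = 1 (u(h) = (2*h)/((2*h)) = (2*h)*(1/(2*h)) = 1)
E(x, F) = -54 + F + x (E(x, F) = (x + F) - 54 = (F + x) - 54 = -54 + F + x)
(73*u(2) + E(26, 53))*(-4744 + 4929) = (73*1 + (-54 + 53 + 26))*(-4744 + 4929) = (73 + 25)*185 = 98*185 = 18130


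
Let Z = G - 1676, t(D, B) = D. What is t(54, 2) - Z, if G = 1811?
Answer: -81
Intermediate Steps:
Z = 135 (Z = 1811 - 1676 = 135)
t(54, 2) - Z = 54 - 1*135 = 54 - 135 = -81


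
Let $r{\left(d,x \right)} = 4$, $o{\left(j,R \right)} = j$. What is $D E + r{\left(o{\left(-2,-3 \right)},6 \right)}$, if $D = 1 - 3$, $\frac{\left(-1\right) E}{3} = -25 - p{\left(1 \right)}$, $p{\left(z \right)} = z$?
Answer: $-152$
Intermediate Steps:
$E = 78$ ($E = - 3 \left(-25 - 1\right) = \left(-3\right) \left(-26\right) = 78$)
$D = -2$
$D E + r{\left(o{\left(-2,-3 \right)},6 \right)} = \left(-2\right) 78 + 4 = -156 + 4 = -152$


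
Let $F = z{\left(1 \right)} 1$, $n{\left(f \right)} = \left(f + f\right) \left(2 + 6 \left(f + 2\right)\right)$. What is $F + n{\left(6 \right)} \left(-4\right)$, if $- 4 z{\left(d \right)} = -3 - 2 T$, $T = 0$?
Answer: $- \frac{9597}{4} \approx -2399.3$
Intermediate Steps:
$n{\left(f \right)} = 2 f \left(14 + 6 f\right)$ ($n{\left(f \right)} = 2 f \left(2 + 6 \left(2 + f\right)\right) = 2 f \left(2 + \left(12 + 6 f\right)\right) = 2 f \left(14 + 6 f\right)$)
$z{\left(d \right)} = \frac{3}{4}$ ($z{\left(d \right)} = - \frac{-3 - 0}{4} = - \frac{-3 + 0}{4} = \left(- \frac{1}{4}\right) \left(-3\right) = \frac{3}{4}$)
$F = \frac{3}{4}$ ($F = \frac{3}{4} \cdot 1 = \frac{3}{4} \approx 0.75$)
$F + n{\left(6 \right)} \left(-4\right) = \frac{3}{4} + 4 \cdot 6 \left(7 + 3 \cdot 6\right) \left(-4\right) = \frac{3}{4} + 4 \cdot 6 \left(7 + 18\right) \left(-4\right) = \frac{3}{4} + 4 \cdot 6 \cdot 25 \left(-4\right) = \frac{3}{4} + 600 \left(-4\right) = \frac{3}{4} - 2400 = - \frac{9597}{4}$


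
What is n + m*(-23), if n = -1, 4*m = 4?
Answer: -24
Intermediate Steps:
m = 1 (m = (¼)*4 = 1)
n + m*(-23) = -1 + 1*(-23) = -1 - 23 = -24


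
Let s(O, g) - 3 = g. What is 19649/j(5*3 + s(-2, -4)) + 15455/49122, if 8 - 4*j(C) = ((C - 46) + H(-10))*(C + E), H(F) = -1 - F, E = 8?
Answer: 1934368291/12624354 ≈ 153.23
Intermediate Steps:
s(O, g) = 3 + g
j(C) = 2 - (-37 + C)*(8 + C)/4 (j(C) = 2 - ((C - 46) + (-1 - 1*(-10)))*(C + 8)/4 = 2 - ((-46 + C) + (-1 + 10))*(8 + C)/4 = 2 - ((-46 + C) + 9)*(8 + C)/4 = 2 - (-37 + C)*(8 + C)/4)
19649/j(5*3 + s(-2, -4)) + 15455/49122 = 19649/(76 - (5*3 + (3 - 4))**2/4 + 29*(5*3 + (3 - 4))/4) + 15455/49122 = 19649/(76 - (15 - 1)**2/4 + 29*(15 - 1)/4) + 15455*(1/49122) = 19649/(76 - 1/4*14**2 + (29/4)*14) + 15455/49122 = 19649/(76 - 1/4*196 + 203/2) + 15455/49122 = 19649/(76 - 49 + 203/2) + 15455/49122 = 19649/(257/2) + 15455/49122 = 19649*(2/257) + 15455/49122 = 39298/257 + 15455/49122 = 1934368291/12624354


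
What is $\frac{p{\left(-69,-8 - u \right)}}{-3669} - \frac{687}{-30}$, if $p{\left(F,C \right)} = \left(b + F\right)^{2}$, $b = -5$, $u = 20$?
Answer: $\frac{785441}{36690} \approx 21.408$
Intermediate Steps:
$p{\left(F,C \right)} = \left(-5 + F\right)^{2}$
$\frac{p{\left(-69,-8 - u \right)}}{-3669} - \frac{687}{-30} = \frac{\left(-5 - 69\right)^{2}}{-3669} - \frac{687}{-30} = \left(-74\right)^{2} \left(- \frac{1}{3669}\right) - - \frac{229}{10} = 5476 \left(- \frac{1}{3669}\right) + \frac{229}{10} = - \frac{5476}{3669} + \frac{229}{10} = \frac{785441}{36690}$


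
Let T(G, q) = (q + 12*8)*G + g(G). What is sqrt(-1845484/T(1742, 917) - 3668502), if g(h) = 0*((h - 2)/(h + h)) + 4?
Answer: 2*I*sqrt(28559201036884589)/176465 ≈ 1915.3*I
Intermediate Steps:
g(h) = 4 (g(h) = 0*((-2 + h)/((2*h))) + 4 = 0*((-2 + h)*(1/(2*h))) + 4 = 0*((-2 + h)/(2*h)) + 4 = 0 + 4 = 4)
T(G, q) = 4 + G*(96 + q) (T(G, q) = (q + 12*8)*G + 4 = (q + 96)*G + 4 = (96 + q)*G + 4 = G*(96 + q) + 4 = 4 + G*(96 + q))
sqrt(-1845484/T(1742, 917) - 3668502) = sqrt(-1845484/(4 + 96*1742 + 1742*917) - 3668502) = sqrt(-1845484/(4 + 167232 + 1597414) - 3668502) = sqrt(-1845484/1764650 - 3668502) = sqrt(-1845484*1/1764650 - 3668502) = sqrt(-922742/882325 - 3668502) = sqrt(-3236811949892/882325) = 2*I*sqrt(28559201036884589)/176465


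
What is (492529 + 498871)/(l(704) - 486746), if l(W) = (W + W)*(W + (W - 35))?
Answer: 495700/723219 ≈ 0.68541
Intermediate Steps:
l(W) = 2*W*(-35 + 2*W) (l(W) = (2*W)*(W + (-35 + W)) = (2*W)*(-35 + 2*W) = 2*W*(-35 + 2*W))
(492529 + 498871)/(l(704) - 486746) = (492529 + 498871)/(2*704*(-35 + 2*704) - 486746) = 991400/(2*704*(-35 + 1408) - 486746) = 991400/(2*704*1373 - 486746) = 991400/(1933184 - 486746) = 991400/1446438 = 991400*(1/1446438) = 495700/723219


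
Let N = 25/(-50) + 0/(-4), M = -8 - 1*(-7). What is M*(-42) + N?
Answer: 83/2 ≈ 41.500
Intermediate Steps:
M = -1 (M = -8 + 7 = -1)
N = -1/2 (N = 25*(-1/50) + 0*(-1/4) = -1/2 + 0 = -1/2 ≈ -0.50000)
M*(-42) + N = -1*(-42) - 1/2 = 42 - 1/2 = 83/2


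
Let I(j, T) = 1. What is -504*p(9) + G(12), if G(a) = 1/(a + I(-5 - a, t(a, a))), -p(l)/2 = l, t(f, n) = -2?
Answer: 117937/13 ≈ 9072.1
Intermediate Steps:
p(l) = -2*l
G(a) = 1/(1 + a) (G(a) = 1/(a + 1) = 1/(1 + a))
-504*p(9) + G(12) = -(-1008)*9 + 1/(1 + 12) = -504*(-18) + 1/13 = 9072 + 1/13 = 117937/13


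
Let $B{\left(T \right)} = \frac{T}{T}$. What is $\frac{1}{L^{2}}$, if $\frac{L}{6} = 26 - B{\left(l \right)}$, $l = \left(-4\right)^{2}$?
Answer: $\frac{1}{22500} \approx 4.4444 \cdot 10^{-5}$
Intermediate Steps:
$l = 16$
$B{\left(T \right)} = 1$
$L = 150$ ($L = 6 \left(26 - 1\right) = 6 \cdot 25 = 150$)
$\frac{1}{L^{2}} = \frac{1}{150^{2}} = \frac{1}{22500}$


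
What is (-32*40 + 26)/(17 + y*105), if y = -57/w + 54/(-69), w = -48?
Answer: -41952/1991 ≈ -21.071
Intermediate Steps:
y = 149/368 (y = -57/(-48) + 54/(-69) = -57*(-1/48) + 54*(-1/69) = 19/16 - 18/23 = 149/368 ≈ 0.40489)
(-32*40 + 26)/(17 + y*105) = (-32*40 + 26)/(17 + (149/368)*105) = (-1280 + 26)/(17 + 15645/368) = -1254/21901/368 = -1254*368/21901 = -41952/1991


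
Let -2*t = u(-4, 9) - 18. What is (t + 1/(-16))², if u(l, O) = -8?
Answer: 42849/256 ≈ 167.38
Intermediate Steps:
t = 13 (t = -(-8 - 18)/2 = -½*(-26) = 13)
(t + 1/(-16))² = (13 + 1/(-16))² = (13 - 1/16)² = (207/16)² = 42849/256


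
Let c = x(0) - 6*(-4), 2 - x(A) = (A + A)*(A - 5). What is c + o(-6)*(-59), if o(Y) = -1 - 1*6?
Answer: 439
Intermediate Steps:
o(Y) = -7 (o(Y) = -1 - 6 = -7)
x(A) = 2 - 2*A*(-5 + A) (x(A) = 2 - (A + A)*(A - 5) = 2 - 2*A*(-5 + A))
c = 26 (c = (2 - 2*0² + 10*0) - 6*(-4) = (2 - 2*0 + 0) + 24 = (2 + 0 + 0) + 24 = 2 + 24 = 26)
c + o(-6)*(-59) = 26 - 7*(-59) = 26 + 413 = 439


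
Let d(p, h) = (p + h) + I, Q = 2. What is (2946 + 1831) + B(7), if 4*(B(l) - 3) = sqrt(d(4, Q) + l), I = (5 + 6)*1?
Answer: 4780 + sqrt(6)/2 ≈ 4781.2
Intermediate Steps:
I = 11 (I = 11*1 = 11)
d(p, h) = 11 + h + p (d(p, h) = (p + h) + 11 = (h + p) + 11 = 11 + h + p)
B(l) = 3 + sqrt(17 + l)/4 (B(l) = 3 + sqrt((11 + 2 + 4) + l)/4 = 3 + sqrt(17 + l)/4)
(2946 + 1831) + B(7) = (2946 + 1831) + (3 + sqrt(17 + 7)/4) = 4777 + (3 + sqrt(24)/4) = 4777 + (3 + (2*sqrt(6))/4) = 4777 + (3 + sqrt(6)/2) = 4780 + sqrt(6)/2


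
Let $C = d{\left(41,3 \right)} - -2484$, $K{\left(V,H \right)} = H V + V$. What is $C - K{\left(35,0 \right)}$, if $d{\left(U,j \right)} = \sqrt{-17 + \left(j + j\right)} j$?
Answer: $2449 + 3 i \sqrt{11} \approx 2449.0 + 9.9499 i$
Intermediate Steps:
$K{\left(V,H \right)} = V + H V$
$d{\left(U,j \right)} = j \sqrt{-17 + 2 j}$ ($d{\left(U,j \right)} = \sqrt{-17 + 2 j} j = j \sqrt{-17 + 2 j}$)
$C = 2484 + 3 i \sqrt{11}$ ($C = 3 \sqrt{-17 + 2 \cdot 3} - -2484 = 3 \sqrt{-17 + 6} + 2484 = 3 \sqrt{-11} + 2484 = 3 i \sqrt{11} + 2484 = 2484 + 3 i \sqrt{11} \approx 2484.0 + 9.9499 i$)
$C - K{\left(35,0 \right)} = \left(2484 + 3 i \sqrt{11}\right) - 35 \left(1 + 0\right) = \left(2484 + 3 i \sqrt{11}\right) - 35 \cdot 1 = \left(2484 + 3 i \sqrt{11}\right) - 35 = 2449 + 3 i \sqrt{11}$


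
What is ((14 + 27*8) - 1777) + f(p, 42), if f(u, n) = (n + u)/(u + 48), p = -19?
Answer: -44840/29 ≈ -1546.2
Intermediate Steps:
f(u, n) = (n + u)/(48 + u)
((14 + 27*8) - 1777) + f(p, 42) = ((14 + 27*8) - 1777) + (42 - 19)/(48 - 19) = ((14 + 216) - 1777) + 23/29 = (230 - 1777) + (1/29)*23 = -1547 + 23/29 = -44840/29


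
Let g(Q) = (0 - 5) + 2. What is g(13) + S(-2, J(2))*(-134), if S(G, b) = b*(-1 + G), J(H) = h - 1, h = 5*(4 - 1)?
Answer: 5625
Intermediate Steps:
h = 15 (h = 5*3 = 15)
J(H) = 14 (J(H) = 15 - 1 = 14)
g(Q) = -3 (g(Q) = -5 + 2 = -3)
g(13) + S(-2, J(2))*(-134) = -3 + (14*(-1 - 2))*(-134) = -3 + (14*(-3))*(-134) = -3 - 42*(-134) = -3 + 5628 = 5625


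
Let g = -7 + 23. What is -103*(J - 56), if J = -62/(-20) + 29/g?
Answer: 420961/80 ≈ 5262.0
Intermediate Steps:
g = 16
J = 393/80 (J = -62/(-20) + 29/16 = -62*(-1/20) + 29*(1/16) = 31/10 + 29/16 = 393/80 ≈ 4.9125)
-103*(J - 56) = -103*(393/80 - 56) = -103*(-4087/80) = 420961/80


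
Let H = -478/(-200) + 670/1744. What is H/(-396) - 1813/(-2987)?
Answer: 5156873867/8595391200 ≈ 0.59996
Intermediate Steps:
H = 60477/21800 (H = -478*(-1/200) + 670*(1/1744) = 239/100 + 335/872 = 60477/21800 ≈ 2.7742)
H/(-396) - 1813/(-2987) = (60477/21800)/(-396) - 1813/(-2987) = (60477/21800)*(-1/396) - 1813*(-1/2987) = -20159/2877600 + 1813/2987 = 5156873867/8595391200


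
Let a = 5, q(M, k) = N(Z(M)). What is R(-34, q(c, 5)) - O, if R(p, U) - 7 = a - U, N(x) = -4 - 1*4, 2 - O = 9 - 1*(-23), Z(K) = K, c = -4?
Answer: 50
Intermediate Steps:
O = -30 (O = 2 - (9 - 1*(-23)) = 2 - (9 + 23) = 2 - 1*32 = 2 - 32 = -30)
N(x) = -8 (N(x) = -4 - 4 = -8)
q(M, k) = -8
R(p, U) = 12 - U (R(p, U) = 7 + (5 - U) = 12 - U)
R(-34, q(c, 5)) - O = (12 - 1*(-8)) - 1*(-30) = (12 + 8) + 30 = 20 + 30 = 50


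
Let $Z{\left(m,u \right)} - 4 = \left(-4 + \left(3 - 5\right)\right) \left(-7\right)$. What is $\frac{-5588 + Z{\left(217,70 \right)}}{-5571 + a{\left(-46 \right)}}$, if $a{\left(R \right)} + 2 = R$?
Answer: $\frac{5542}{5619} \approx 0.9863$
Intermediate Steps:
$a{\left(R \right)} = -2 + R$
$Z{\left(m,u \right)} = 46$ ($Z{\left(m,u \right)} = 4 + \left(-4 + \left(3 - 5\right)\right) \left(-7\right) = 4 + \left(-4 - 2\right) \left(-7\right) = 4 - -42 = 4 + 42 = 46$)
$\frac{-5588 + Z{\left(217,70 \right)}}{-5571 + a{\left(-46 \right)}} = \frac{-5588 + 46}{-5571 - 48} = - \frac{5542}{-5571 - 48} = - \frac{5542}{-5619} = \left(-5542\right) \left(- \frac{1}{5619}\right) = \frac{5542}{5619}$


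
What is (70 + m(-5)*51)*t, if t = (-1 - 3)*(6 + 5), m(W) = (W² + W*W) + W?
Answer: -104060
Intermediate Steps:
m(W) = W + 2*W² (m(W) = (W² + W²) + W = 2*W² + W = W + 2*W²)
t = -44 (t = -4*11 = -44)
(70 + m(-5)*51)*t = (70 - 5*(1 + 2*(-5))*51)*(-44) = (70 - 5*(1 - 10)*51)*(-44) = (70 - 5*(-9)*51)*(-44) = (70 + 45*51)*(-44) = (70 + 2295)*(-44) = 2365*(-44) = -104060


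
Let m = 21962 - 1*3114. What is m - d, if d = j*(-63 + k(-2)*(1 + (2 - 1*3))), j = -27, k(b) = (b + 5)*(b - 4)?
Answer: 17147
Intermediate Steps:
k(b) = (-4 + b)*(5 + b) (k(b) = (5 + b)*(-4 + b) = (-4 + b)*(5 + b))
m = 18848 (m = 21962 - 3114 = 18848)
d = 1701 (d = -27*(-63 + (-20 - 2 + (-2)²)*(1 + (2 - 1*3))) = -27*(-63 + (-20 - 2 + 4)*(1 + (2 - 3))) = -27*(-63 - 18*(1 - 1)) = -27*(-63 - 18*0) = -27*(-63 + 0) = -27*(-63) = 1701)
m - d = 18848 - 1*1701 = 18848 - 1701 = 17147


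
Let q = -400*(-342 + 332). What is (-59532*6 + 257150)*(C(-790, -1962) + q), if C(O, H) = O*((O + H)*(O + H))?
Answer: 598557704694720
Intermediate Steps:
q = 4000 (q = -400*(-10) = 4000)
C(O, H) = O*(H + O)² (C(O, H) = O*((H + O)*(H + O)) = O*(H + O)²)
(-59532*6 + 257150)*(C(-790, -1962) + q) = (-59532*6 + 257150)*(-790*(-1962 - 790)² + 4000) = (-246*1452 + 257150)*(-790*(-2752)² + 4000) = (-357192 + 257150)*(-790*7573504 + 4000) = -100042*(-5983068160 + 4000) = -100042*(-5983064160) = 598557704694720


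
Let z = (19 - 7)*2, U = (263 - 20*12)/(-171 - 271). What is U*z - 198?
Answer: -44034/221 ≈ -199.25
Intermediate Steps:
U = -23/442 (U = (263 - 240)/(-442) = 23*(-1/442) = -23/442 ≈ -0.052036)
z = 24 (z = 12*2 = 24)
U*z - 198 = -23/442*24 - 198 = -276/221 - 198 = -44034/221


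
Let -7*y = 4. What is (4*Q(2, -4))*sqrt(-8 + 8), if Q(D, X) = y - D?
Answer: 0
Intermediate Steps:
y = -4/7 (y = -1/7*4 = -4/7 ≈ -0.57143)
Q(D, X) = -4/7 - D
(4*Q(2, -4))*sqrt(-8 + 8) = (4*(-4/7 - 1*2))*sqrt(-8 + 8) = (4*(-4/7 - 2))*sqrt(0) = (4*(-18/7))*0 = -72/7*0 = 0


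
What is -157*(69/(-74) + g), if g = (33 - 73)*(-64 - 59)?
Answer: -57149727/74 ≈ -7.7229e+5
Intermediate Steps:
g = 4920 (g = -40*(-123) = 4920)
-157*(69/(-74) + g) = -157*(69/(-74) + 4920) = -157*(69*(-1/74) + 4920) = -157*(-69/74 + 4920) = -157*364011/74 = -57149727/74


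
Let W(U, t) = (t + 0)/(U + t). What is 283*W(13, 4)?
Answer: 1132/17 ≈ 66.588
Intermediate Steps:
W(U, t) = t/(U + t)
283*W(13, 4) = 283*(4/(13 + 4)) = 283*(4/17) = 1132/17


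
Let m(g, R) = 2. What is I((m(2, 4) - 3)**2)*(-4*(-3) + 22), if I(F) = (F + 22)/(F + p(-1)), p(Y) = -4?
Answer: -782/3 ≈ -260.67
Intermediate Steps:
I(F) = (22 + F)/(-4 + F) (I(F) = (F + 22)/(F - 4) = (22 + F)/(-4 + F))
I((m(2, 4) - 3)**2)*(-4*(-3) + 22) = ((22 + (2 - 3)**2)/(-4 + (2 - 3)**2))*(-4*(-3) + 22) = ((22 + (-1)**2)/(-4 + (-1)**2))*(12 + 22) = ((22 + 1)/(-4 + 1))*34 = (23/(-3))*34 = -1/3*23*34 = -23/3*34 = -782/3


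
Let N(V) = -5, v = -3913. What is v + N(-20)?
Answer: -3918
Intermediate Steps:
v + N(-20) = -3913 - 5 = -3918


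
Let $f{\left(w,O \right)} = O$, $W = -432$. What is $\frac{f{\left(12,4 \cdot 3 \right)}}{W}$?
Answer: $- \frac{1}{36} \approx -0.027778$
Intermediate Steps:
$\frac{f{\left(12,4 \cdot 3 \right)}}{W} = \frac{4 \cdot 3}{-432} = 12 \left(- \frac{1}{432}\right) = - \frac{1}{36}$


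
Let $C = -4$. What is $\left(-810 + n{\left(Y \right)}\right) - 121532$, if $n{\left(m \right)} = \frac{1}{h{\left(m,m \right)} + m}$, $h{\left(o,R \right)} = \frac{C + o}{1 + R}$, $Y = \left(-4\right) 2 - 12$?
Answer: $- \frac{43553771}{356} \approx -1.2234 \cdot 10^{5}$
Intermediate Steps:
$Y = -20$ ($Y = -8 - 12 = -20$)
$h{\left(o,R \right)} = \frac{-4 + o}{1 + R}$
$n{\left(m \right)} = \frac{1}{m + \frac{-4 + m}{1 + m}}$ ($n{\left(m \right)} = \frac{1}{\frac{-4 + m}{1 + m} + m} = \frac{1}{m + \frac{-4 + m}{1 + m}}$)
$\left(-810 + n{\left(Y \right)}\right) - 121532 = \left(-810 + \frac{1 - 20}{-4 - 20 - 20 \left(1 - 20\right)}\right) - 121532 = \left(-810 + \frac{1}{-4 - 20 - -380} \left(-19\right)\right) - 121532 = \left(-810 + \frac{1}{-4 - 20 + 380} \left(-19\right)\right) - 121532 = \left(-810 + \frac{1}{356} \left(-19\right)\right) - 121532 = \left(-810 - \frac{19}{356}\right) - 121532 = - \frac{288379}{356} - 121532 = - \frac{43553771}{356}$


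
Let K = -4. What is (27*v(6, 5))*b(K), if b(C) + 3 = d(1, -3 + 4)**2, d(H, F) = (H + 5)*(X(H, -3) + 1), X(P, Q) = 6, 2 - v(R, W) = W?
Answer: -142641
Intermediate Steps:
v(R, W) = 2 - W
d(H, F) = 35 + 7*H (d(H, F) = (H + 5)*(6 + 1) = (5 + H)*7 = 35 + 7*H)
b(C) = 1761 (b(C) = -3 + (35 + 7*1)**2 = -3 + (35 + 7)**2 = -3 + 42**2 = -3 + 1764 = 1761)
(27*v(6, 5))*b(K) = (27*(2 - 1*5))*1761 = (27*(2 - 5))*1761 = (27*(-3))*1761 = -81*1761 = -142641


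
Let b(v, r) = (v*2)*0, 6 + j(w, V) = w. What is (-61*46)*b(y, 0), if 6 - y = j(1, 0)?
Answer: 0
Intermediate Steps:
j(w, V) = -6 + w
y = 11 (y = 6 - (-6 + 1) = 6 - 1*(-5) = 6 + 5 = 11)
b(v, r) = 0 (b(v, r) = (2*v)*0 = 0)
(-61*46)*b(y, 0) = -61*46*0 = -2806*0 = 0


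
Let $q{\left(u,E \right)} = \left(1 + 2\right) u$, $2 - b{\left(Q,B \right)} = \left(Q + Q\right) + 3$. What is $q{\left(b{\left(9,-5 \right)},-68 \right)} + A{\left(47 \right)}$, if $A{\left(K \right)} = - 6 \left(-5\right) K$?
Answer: $1353$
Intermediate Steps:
$b{\left(Q,B \right)} = -1 - 2 Q$ ($b{\left(Q,B \right)} = 2 - \left(\left(Q + Q\right) + 3\right) = 2 - \left(2 Q + 3\right) = 2 - \left(3 + 2 Q\right) = -1 - 2 Q$)
$q{\left(u,E \right)} = 3 u$
$A{\left(K \right)} = 30 K$ ($A{\left(K \right)} = - \left(-30\right) K = 30 K$)
$q{\left(b{\left(9,-5 \right)},-68 \right)} + A{\left(47 \right)} = 3 \left(-1 - 18\right) + 30 \cdot 47 = 3 \left(-1 - 18\right) + 1410 = 3 \left(-19\right) + 1410 = -57 + 1410 = 1353$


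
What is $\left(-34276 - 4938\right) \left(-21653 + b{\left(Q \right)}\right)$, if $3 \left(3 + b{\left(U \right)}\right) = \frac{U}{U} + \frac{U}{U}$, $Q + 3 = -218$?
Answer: $\frac{2547576724}{3} \approx 8.4919 \cdot 10^{8}$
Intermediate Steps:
$Q = -221$ ($Q = -3 - 218 = -221$)
$b{\left(U \right)} = - \frac{7}{3}$ ($b{\left(U \right)} = -3 + \frac{\frac{U}{U} + \frac{U}{U}}{3} = -3 + \frac{1 + 1}{3} = -3 + \frac{1}{3} \cdot 2 = -3 + \frac{2}{3} = - \frac{7}{3}$)
$\left(-34276 - 4938\right) \left(-21653 + b{\left(Q \right)}\right) = \left(-34276 - 4938\right) \left(-21653 - \frac{7}{3}\right) = \left(-39214\right) \left(- \frac{64966}{3}\right) = \frac{2547576724}{3}$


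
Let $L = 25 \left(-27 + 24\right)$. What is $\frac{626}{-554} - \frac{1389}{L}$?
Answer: $\frac{120426}{6925} \approx 17.39$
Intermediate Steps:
$L = -75$ ($L = 25 \left(-3\right) = -75$)
$\frac{626}{-554} - \frac{1389}{L} = \frac{626}{-554} - \frac{1389}{-75} = 626 \left(- \frac{1}{554}\right) - - \frac{463}{25} = - \frac{313}{277} + \frac{463}{25} = \frac{120426}{6925}$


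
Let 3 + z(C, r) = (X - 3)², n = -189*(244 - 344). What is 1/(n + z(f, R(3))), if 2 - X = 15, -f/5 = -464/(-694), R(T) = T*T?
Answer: 1/19153 ≈ 5.2211e-5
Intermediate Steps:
R(T) = T²
f = -1160/347 (f = -(-2320)/(-694) = -(-2320)*(-1)/694 = -5*232/347 = -1160/347 ≈ -3.3429)
X = -13 (X = 2 - 1*15 = 2 - 15 = -13)
n = 18900 (n = -189*(-100) = 18900)
z(C, r) = 253 (z(C, r) = -3 + (-13 - 3)² = -3 + (-16)² = -3 + 256 = 253)
1/(n + z(f, R(3))) = 1/(18900 + 253) = 1/19153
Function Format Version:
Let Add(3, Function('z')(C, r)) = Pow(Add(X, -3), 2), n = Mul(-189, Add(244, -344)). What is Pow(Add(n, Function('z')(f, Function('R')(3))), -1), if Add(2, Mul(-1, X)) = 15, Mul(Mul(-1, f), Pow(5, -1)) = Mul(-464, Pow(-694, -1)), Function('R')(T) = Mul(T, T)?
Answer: Rational(1, 19153) ≈ 5.2211e-5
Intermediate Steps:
Function('R')(T) = Pow(T, 2)
f = Rational(-1160, 347) (f = Mul(-5, Mul(-464, Pow(-694, -1))) = Mul(-5, Mul(-464, Rational(-1, 694))) = Mul(-5, Rational(232, 347)) = Rational(-1160, 347) ≈ -3.3429)
X = -13 (X = Add(2, Mul(-1, 15)) = Add(2, -15) = -13)
n = 18900 (n = Mul(-189, -100) = 18900)
Function('z')(C, r) = 253 (Function('z')(C, r) = Add(-3, Pow(Add(-13, -3), 2)) = Add(-3, Pow(-16, 2)) = Add(-3, 256) = 253)
Pow(Add(n, Function('z')(f, Function('R')(3))), -1) = Pow(Add(18900, 253), -1) = Pow(19153, -1) = Rational(1, 19153)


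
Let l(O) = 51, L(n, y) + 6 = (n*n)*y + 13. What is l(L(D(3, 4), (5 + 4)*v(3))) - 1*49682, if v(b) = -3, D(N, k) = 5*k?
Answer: -49631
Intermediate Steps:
L(n, y) = 7 + y*n**2 (L(n, y) = -6 + ((n*n)*y + 13) = -6 + (n**2*y + 13) = -6 + (y*n**2 + 13) = -6 + (13 + y*n**2) = 7 + y*n**2)
l(L(D(3, 4), (5 + 4)*v(3))) - 1*49682 = 51 - 1*49682 = 51 - 49682 = -49631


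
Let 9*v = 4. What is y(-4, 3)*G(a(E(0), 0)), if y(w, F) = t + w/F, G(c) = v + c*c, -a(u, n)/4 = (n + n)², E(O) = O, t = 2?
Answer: 8/27 ≈ 0.29630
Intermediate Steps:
v = 4/9 (v = (⅑)*4 = 4/9 ≈ 0.44444)
a(u, n) = -16*n² (a(u, n) = -4*(n + n)² = -4*4*n² = -16*n²)
G(c) = 4/9 + c² (G(c) = 4/9 + c*c = 4/9 + c²)
y(w, F) = 2 + w/F
y(-4, 3)*G(a(E(0), 0)) = (2 - 4/3)*(4/9 + (-16*0²)²) = (2 - 4*⅓)*(4/9 + (-16*0)²) = (2 - 4/3)*(4/9 + 0²) = 2*(4/9 + 0)/3 = (⅔)*(4/9) = 8/27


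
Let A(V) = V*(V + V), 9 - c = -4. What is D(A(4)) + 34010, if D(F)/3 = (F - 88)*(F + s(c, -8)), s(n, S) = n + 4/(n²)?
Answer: 4469378/169 ≈ 26446.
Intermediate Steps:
c = 13 (c = 9 - 1*(-4) = 9 + 4 = 13)
s(n, S) = n + 4/n²
A(V) = 2*V² (A(V) = V*(2*V) = 2*V²)
D(F) = 3*(-88 + F)*(2201/169 + F) (D(F) = 3*((F - 88)*(F + (13 + 4/13²))) = 3*((-88 + F)*(F + (13 + 4*(1/169)))) = 3*((-88 + F)*(F + (13 + 4/169))) = 3*((-88 + F)*(F + 2201/169)) = 3*((-88 + F)*(2201/169 + F)) = 3*(-88 + F)*(2201/169 + F))
D(A(4)) + 34010 = (-581064/169 + 3*(2*4²)² - 76026*4²/169) + 34010 = (-581064/169 + 3*(2*16)² - 76026*16/169) + 34010 = (-581064/169 + 3*32² - 38013/169*32) + 34010 = (-581064/169 + 3*1024 - 1216416/169) + 34010 = (-581064/169 + 3072 - 1216416/169) + 34010 = -1278312/169 + 34010 = 4469378/169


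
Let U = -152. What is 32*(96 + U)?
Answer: -1792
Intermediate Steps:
32*(96 + U) = 32*(96 - 152) = 32*(-56) = -1792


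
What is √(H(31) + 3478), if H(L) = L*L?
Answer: √4439 ≈ 66.626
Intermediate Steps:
H(L) = L²
√(H(31) + 3478) = √(31² + 3478) = √(961 + 3478) = √4439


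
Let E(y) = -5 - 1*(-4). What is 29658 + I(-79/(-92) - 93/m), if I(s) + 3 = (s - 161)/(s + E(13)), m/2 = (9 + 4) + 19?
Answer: 69838152/2347 ≈ 29756.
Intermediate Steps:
m = 64 (m = 2*((9 + 4) + 19) = 2*(13 + 19) = 2*32 = 64)
E(y) = -1 (E(y) = -5 + 4 = -1)
I(s) = -3 + (-161 + s)/(-1 + s) (I(s) = -3 + (s - 161)/(s - 1) = -3 + (-161 + s)/(-1 + s))
29658 + I(-79/(-92) - 93/m) = 29658 + 2*(-79 - (-79/(-92) - 93/64))/(-1 + (-79/(-92) - 93/64)) = 29658 + 2*(-79 - (-79*(-1/92) - 93*1/64))/(-1 + (-79*(-1/92) - 93*1/64)) = 29658 + 2*(-79 - (79/92 - 93/64))/(-1 + (79/92 - 93/64)) = 29658 + 2*(-79 - 1*(-875/1472))/(-1 - 875/1472) = 29658 + 2*(-79 + 875/1472)/(-2347/1472) = 29658 + 2*(-1472/2347)*(-115413/1472) = 29658 + 230826/2347 = 69838152/2347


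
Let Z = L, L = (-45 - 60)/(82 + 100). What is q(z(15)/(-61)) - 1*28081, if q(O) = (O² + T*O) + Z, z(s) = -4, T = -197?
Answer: -2718029593/96746 ≈ -28095.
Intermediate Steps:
L = -15/26 (L = -105/182 = -105*1/182 = -15/26 ≈ -0.57692)
Z = -15/26 ≈ -0.57692
q(O) = -15/26 + O² - 197*O (q(O) = (O² - 197*O) - 15/26 = -15/26 + O² - 197*O)
q(z(15)/(-61)) - 1*28081 = (-15/26 + (-4/(-61))² - (-788)/(-61)) - 1*28081 = (-15/26 + (-4*(-1/61))² - (-788)*(-1)/61) - 28081 = (-15/26 + (4/61)² - 197*4/61) - 28081 = (-15/26 + 16/3721 - 788/61) - 28081 = -1305167/96746 - 28081 = -2718029593/96746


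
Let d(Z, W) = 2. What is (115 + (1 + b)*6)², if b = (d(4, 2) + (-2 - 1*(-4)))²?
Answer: 47089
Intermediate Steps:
b = 16 (b = (2 + (-2 - 1*(-4)))² = (2 + (-2 + 4))² = (2 + 2)² = 4² = 16)
(115 + (1 + b)*6)² = (115 + (1 + 16)*6)² = (115 + 17*6)² = (115 + 102)² = 217² = 47089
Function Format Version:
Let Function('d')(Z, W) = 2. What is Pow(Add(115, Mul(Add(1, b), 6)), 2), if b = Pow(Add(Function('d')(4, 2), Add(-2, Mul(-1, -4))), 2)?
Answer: 47089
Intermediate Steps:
b = 16 (b = Pow(Add(2, Add(-2, Mul(-1, -4))), 2) = Pow(Add(2, Add(-2, 4)), 2) = Pow(Add(2, 2), 2) = Pow(4, 2) = 16)
Pow(Add(115, Mul(Add(1, b), 6)), 2) = Pow(Add(115, Mul(Add(1, 16), 6)), 2) = Pow(Add(115, Mul(17, 6)), 2) = Pow(Add(115, 102), 2) = Pow(217, 2) = 47089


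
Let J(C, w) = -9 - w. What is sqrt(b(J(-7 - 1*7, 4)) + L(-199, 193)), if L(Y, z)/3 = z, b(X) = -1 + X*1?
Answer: sqrt(565) ≈ 23.770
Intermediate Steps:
b(X) = -1 + X
L(Y, z) = 3*z
sqrt(b(J(-7 - 1*7, 4)) + L(-199, 193)) = sqrt((-1 + (-9 - 1*4)) + 3*193) = sqrt((-1 + (-9 - 4)) + 579) = sqrt((-1 - 13) + 579) = sqrt(-14 + 579) = sqrt(565)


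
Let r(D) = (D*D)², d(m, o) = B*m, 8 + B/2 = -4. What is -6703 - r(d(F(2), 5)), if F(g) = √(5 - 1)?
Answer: -5315119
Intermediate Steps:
B = -24 (B = -16 + 2*(-4) = -16 - 8 = -24)
F(g) = 2 (F(g) = √4 = 2)
d(m, o) = -24*m
r(D) = D⁴ (r(D) = (D²)² = D⁴)
-6703 - r(d(F(2), 5)) = -6703 - (-24*2)⁴ = -6703 - 1*(-48)⁴ = -6703 - 1*5308416 = -6703 - 5308416 = -5315119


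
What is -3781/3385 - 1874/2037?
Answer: -14045387/6895245 ≈ -2.0370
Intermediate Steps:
-3781/3385 - 1874/2037 = -14045387/6895245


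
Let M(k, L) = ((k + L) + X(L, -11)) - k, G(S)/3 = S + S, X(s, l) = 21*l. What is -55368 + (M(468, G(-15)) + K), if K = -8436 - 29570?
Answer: -93695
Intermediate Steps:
G(S) = 6*S (G(S) = 3*(S + S) = 3*(2*S) = 6*S)
M(k, L) = -231 + L (M(k, L) = ((k + L) + 21*(-11)) - k = ((L + k) - 231) - k = (-231 + L + k) - k = -231 + L)
K = -38006
-55368 + (M(468, G(-15)) + K) = -55368 + ((-231 + 6*(-15)) - 38006) = -55368 + ((-231 - 90) - 38006) = -55368 + (-321 - 38006) = -55368 - 38327 = -93695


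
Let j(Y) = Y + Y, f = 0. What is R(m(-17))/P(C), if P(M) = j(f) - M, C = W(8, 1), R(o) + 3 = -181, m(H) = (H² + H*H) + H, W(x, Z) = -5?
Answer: -184/5 ≈ -36.800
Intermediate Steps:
m(H) = H + 2*H² (m(H) = (H² + H²) + H = 2*H² + H = H + 2*H²)
R(o) = -184 (R(o) = -3 - 181 = -184)
C = -5
j(Y) = 2*Y
P(M) = -M (P(M) = 2*0 - M = 0 - M = -M)
R(m(-17))/P(C) = -184/((-1*(-5))) = -184/5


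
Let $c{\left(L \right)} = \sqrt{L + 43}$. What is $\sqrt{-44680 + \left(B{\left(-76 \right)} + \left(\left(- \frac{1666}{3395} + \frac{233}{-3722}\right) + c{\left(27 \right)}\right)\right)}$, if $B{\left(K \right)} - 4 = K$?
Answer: $\frac{\sqrt{-145832403473540770 + 3258638728900 \sqrt{70}}}{1805170} \approx 211.53 i$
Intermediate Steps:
$B{\left(K \right)} = 4 + K$
$c{\left(L \right)} = \sqrt{43 + L}$
$\sqrt{-44680 + \left(B{\left(-76 \right)} + \left(\left(- \frac{1666}{3395} + \frac{233}{-3722}\right) + c{\left(27 \right)}\right)\right)} = \sqrt{-44680 + \left(\left(4 - 76\right) + \left(\left(- \frac{1666}{3395} + \frac{233}{-3722}\right) + \sqrt{43 + 27}\right)\right)} = \sqrt{-44680 - \left(\frac{130971081}{1805170} - \sqrt{70}\right)} = \sqrt{- \frac{80785966681}{1805170} + \sqrt{70}}$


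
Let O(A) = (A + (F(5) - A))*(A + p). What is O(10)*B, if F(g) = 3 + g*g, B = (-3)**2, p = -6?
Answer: 1008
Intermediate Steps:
B = 9
F(g) = 3 + g**2
O(A) = -168 + 28*A (O(A) = (A + ((3 + 5**2) - A))*(A - 6) = (A + ((3 + 25) - A))*(-6 + A) = (A + (28 - A))*(-6 + A) = 28*(-6 + A) = -168 + 28*A)
O(10)*B = (-168 + 28*10)*9 = (-168 + 280)*9 = 112*9 = 1008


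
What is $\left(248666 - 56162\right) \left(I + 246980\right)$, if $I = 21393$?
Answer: $51662875992$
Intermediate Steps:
$\left(248666 - 56162\right) \left(I + 246980\right) = \left(248666 - 56162\right) \left(21393 + 246980\right) = 192504 \cdot 268373 = 51662875992$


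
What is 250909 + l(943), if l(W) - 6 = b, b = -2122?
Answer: 248793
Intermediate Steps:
l(W) = -2116 (l(W) = 6 - 2122 = -2116)
250909 + l(943) = 250909 - 2116 = 248793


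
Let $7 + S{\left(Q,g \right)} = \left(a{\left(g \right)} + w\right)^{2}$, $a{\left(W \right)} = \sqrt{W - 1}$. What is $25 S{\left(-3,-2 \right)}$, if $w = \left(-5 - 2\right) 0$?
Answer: $-250$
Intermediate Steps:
$a{\left(W \right)} = \sqrt{-1 + W}$
$w = 0$ ($w = \left(-7\right) 0 = 0$)
$S{\left(Q,g \right)} = -8 + g$ ($S{\left(Q,g \right)} = -7 + \left(\sqrt{-1 + g} + 0\right)^{2} = -7 + \left(\sqrt{-1 + g}\right)^{2} = -7 + \left(-1 + g\right) = -8 + g$)
$25 S{\left(-3,-2 \right)} = 25 \left(-8 - 2\right) = 25 \left(-10\right) = -250$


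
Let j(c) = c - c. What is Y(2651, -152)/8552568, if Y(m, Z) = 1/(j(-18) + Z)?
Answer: -1/1299990336 ≈ -7.6924e-10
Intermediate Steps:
j(c) = 0
Y(m, Z) = 1/Z (Y(m, Z) = 1/(0 + Z) = 1/Z)
Y(2651, -152)/8552568 = 1/(-152*8552568) = -1/152*1/8552568 = -1/1299990336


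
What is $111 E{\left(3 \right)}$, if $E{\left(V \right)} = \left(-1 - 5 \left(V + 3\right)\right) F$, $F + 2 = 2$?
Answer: $0$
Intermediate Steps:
$F = 0$ ($F = -2 + 2 = 0$)
$E{\left(V \right)} = 0$ ($E{\left(V \right)} = \left(-1 - 5 \left(V + 3\right)\right) 0 = \left(-1 - 5 \left(3 + V\right)\right) 0 = \left(-1 - \left(15 + 5 V\right)\right) 0 = \left(-16 - 5 V\right) 0 = 0$)
$111 E{\left(3 \right)} = 111 \cdot 0 = 0$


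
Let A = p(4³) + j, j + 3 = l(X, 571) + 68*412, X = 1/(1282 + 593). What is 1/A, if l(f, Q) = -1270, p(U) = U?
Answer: 1/26807 ≈ 3.7304e-5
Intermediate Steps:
X = 1/1875 ≈ 0.00053333
j = 26743 (j = -3 + (-1270 + 68*412) = -3 + (-1270 + 28016) = -3 + 26746 = 26743)
A = 26807 (A = 4³ + 26743 = 64 + 26743 = 26807)
1/A = 1/26807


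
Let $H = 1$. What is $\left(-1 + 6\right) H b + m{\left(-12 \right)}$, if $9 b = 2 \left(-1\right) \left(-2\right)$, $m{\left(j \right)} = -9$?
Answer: $- \frac{61}{9} \approx -6.7778$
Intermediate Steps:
$b = \frac{4}{9}$ ($b = \frac{2 \left(-1\right) \left(-2\right)}{9} = \frac{\left(-2\right) \left(-2\right)}{9} = \frac{1}{9} \cdot 4 = \frac{4}{9} \approx 0.44444$)
$\left(-1 + 6\right) H b + m{\left(-12 \right)} = \left(-1 + 6\right) 1 \cdot \frac{4}{9} - 9 = 5 \cdot 1 \cdot \frac{4}{9} - 9 = 5 \cdot \frac{4}{9} - 9 = \frac{20}{9} - 9 = - \frac{61}{9}$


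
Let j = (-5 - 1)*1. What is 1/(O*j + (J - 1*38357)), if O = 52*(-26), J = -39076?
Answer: -1/69321 ≈ -1.4426e-5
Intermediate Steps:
j = -6 (j = -6*1 = -6)
O = -1352
1/(O*j + (J - 1*38357)) = 1/(-1352*(-6) + (-39076 - 1*38357)) = 1/(8112 + (-39076 - 38357)) = 1/(8112 - 77433) = 1/(-69321) = -1/69321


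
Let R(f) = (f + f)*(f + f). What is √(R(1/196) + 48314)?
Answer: √464007657/98 ≈ 219.80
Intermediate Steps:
R(f) = 4*f² (R(f) = (2*f)*(2*f) = 4*f²)
√(R(1/196) + 48314) = √(4*(1/196)² + 48314) = √(4*(1/38416) + 48314) = √(1/9604 + 48314) = √(464007657/9604) = √464007657/98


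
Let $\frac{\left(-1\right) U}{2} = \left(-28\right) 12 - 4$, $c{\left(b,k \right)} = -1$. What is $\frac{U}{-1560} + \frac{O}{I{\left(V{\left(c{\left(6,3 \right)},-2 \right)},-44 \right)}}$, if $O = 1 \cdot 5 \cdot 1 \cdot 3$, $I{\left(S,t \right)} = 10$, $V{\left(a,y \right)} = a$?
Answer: $\frac{83}{78} \approx 1.0641$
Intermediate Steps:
$O = 15$ ($O = 5 \cdot 1 \cdot 3 = 5 \cdot 3 = 15$)
$U = 680$ ($U = - 2 \left(\left(-28\right) 12 - 4\right) = - 2 \left(-336 - 4\right) = \left(-2\right) \left(-340\right) = 680$)
$\frac{U}{-1560} + \frac{O}{I{\left(V{\left(c{\left(6,3 \right)},-2 \right)},-44 \right)}} = \frac{680}{-1560} + \frac{15}{10} = 680 \left(- \frac{1}{1560}\right) + 15 \cdot \frac{1}{10} = - \frac{17}{39} + \frac{3}{2} = \frac{83}{78}$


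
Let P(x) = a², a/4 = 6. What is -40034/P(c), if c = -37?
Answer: -20017/288 ≈ -69.503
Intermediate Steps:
a = 24 (a = 4*6 = 24)
P(x) = 576 (P(x) = 24² = 576)
-40034/P(c) = -40034/576 = -40034*1/576 = -20017/288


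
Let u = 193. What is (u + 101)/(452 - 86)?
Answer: 49/61 ≈ 0.80328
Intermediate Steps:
(u + 101)/(452 - 86) = (193 + 101)/(452 - 86) = 294/366 = 294*(1/366) = 49/61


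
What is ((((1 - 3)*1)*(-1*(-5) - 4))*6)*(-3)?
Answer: 36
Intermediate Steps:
((((1 - 3)*1)*(-1*(-5) - 4))*6)*(-3) = (((-2*1)*(5 - 4))*6)*(-3) = (-2*1*6)*(-3) = -2*6*(-3) = -12*(-3) = 36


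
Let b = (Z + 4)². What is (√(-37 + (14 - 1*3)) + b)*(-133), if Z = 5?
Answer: -10773 - 133*I*√26 ≈ -10773.0 - 678.17*I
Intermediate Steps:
b = 81 (b = (5 + 4)² = 9² = 81)
(√(-37 + (14 - 1*3)) + b)*(-133) = (√(-37 + (14 - 1*3)) + 81)*(-133) = (√(-37 + (14 - 3)) + 81)*(-133) = (√(-37 + 11) + 81)*(-133) = (√(-26) + 81)*(-133) = (I*√26 + 81)*(-133) = (81 + I*√26)*(-133) = -10773 - 133*I*√26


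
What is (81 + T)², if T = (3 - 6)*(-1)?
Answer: 7056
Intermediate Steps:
T = 3 (T = -3*(-1) = 3)
(81 + T)² = (81 + 3)² = 84² = 7056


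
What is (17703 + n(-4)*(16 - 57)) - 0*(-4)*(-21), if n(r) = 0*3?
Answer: 17703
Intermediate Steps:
n(r) = 0
(17703 + n(-4)*(16 - 57)) - 0*(-4)*(-21) = (17703 + 0*(16 - 57)) - 0*(-4)*(-21) = (17703 + 0*(-41)) - 7*0*(-21) = (17703 + 0) + 0*(-21) = 17703 + 0 = 17703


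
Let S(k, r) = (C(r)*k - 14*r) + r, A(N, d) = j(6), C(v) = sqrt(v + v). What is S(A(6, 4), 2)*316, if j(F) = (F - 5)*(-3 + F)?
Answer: -6320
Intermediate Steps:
j(F) = (-5 + F)*(-3 + F)
C(v) = sqrt(2)*sqrt(v) (C(v) = sqrt(2*v) = sqrt(2)*sqrt(v))
A(N, d) = 3 (A(N, d) = 15 + 6**2 - 8*6 = 15 + 36 - 48 = 3)
S(k, r) = -13*r + k*sqrt(2)*sqrt(r) (S(k, r) = ((sqrt(2)*sqrt(r))*k - 14*r) + r = (k*sqrt(2)*sqrt(r) - 14*r) + r = (-14*r + k*sqrt(2)*sqrt(r)) + r = -13*r + k*sqrt(2)*sqrt(r))
S(A(6, 4), 2)*316 = (-13*2 + 3*sqrt(2)*sqrt(2))*316 = (-26 + 6)*316 = -20*316 = -6320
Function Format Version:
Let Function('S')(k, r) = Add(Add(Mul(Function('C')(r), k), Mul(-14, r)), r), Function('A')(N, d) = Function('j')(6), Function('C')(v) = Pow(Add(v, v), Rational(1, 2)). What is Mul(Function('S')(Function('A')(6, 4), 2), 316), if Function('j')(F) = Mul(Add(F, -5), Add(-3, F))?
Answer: -6320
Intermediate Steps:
Function('j')(F) = Mul(Add(-5, F), Add(-3, F))
Function('C')(v) = Mul(Pow(2, Rational(1, 2)), Pow(v, Rational(1, 2))) (Function('C')(v) = Pow(Mul(2, v), Rational(1, 2)) = Mul(Pow(2, Rational(1, 2)), Pow(v, Rational(1, 2))))
Function('A')(N, d) = 3 (Function('A')(N, d) = Add(15, Pow(6, 2), Mul(-8, 6)) = Add(15, 36, -48) = 3)
Function('S')(k, r) = Add(Mul(-13, r), Mul(k, Pow(2, Rational(1, 2)), Pow(r, Rational(1, 2)))) (Function('S')(k, r) = Add(Add(Mul(Mul(Pow(2, Rational(1, 2)), Pow(r, Rational(1, 2))), k), Mul(-14, r)), r) = Add(Add(Mul(k, Pow(2, Rational(1, 2)), Pow(r, Rational(1, 2))), Mul(-14, r)), r) = Add(Add(Mul(-14, r), Mul(k, Pow(2, Rational(1, 2)), Pow(r, Rational(1, 2)))), r) = Add(Mul(-13, r), Mul(k, Pow(2, Rational(1, 2)), Pow(r, Rational(1, 2)))))
Mul(Function('S')(Function('A')(6, 4), 2), 316) = Mul(Add(Mul(-13, 2), Mul(3, Pow(2, Rational(1, 2)), Pow(2, Rational(1, 2)))), 316) = Mul(Add(-26, 6), 316) = Mul(-20, 316) = -6320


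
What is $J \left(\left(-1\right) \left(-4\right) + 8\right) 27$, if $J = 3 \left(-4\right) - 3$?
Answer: $-4860$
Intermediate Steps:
$J = -15$ ($J = -12 - 3 = -15$)
$J \left(\left(-1\right) \left(-4\right) + 8\right) 27 = - 15 \left(\left(-1\right) \left(-4\right) + 8\right) 27 = - 15 \left(4 + 8\right) 27 = - 15 \cdot 12 \cdot 27 = \left(-15\right) 324 = -4860$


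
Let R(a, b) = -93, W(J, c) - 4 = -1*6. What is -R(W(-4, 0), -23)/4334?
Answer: 93/4334 ≈ 0.021458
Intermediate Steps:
W(J, c) = -2 (W(J, c) = 4 - 1*6 = 4 - 6 = -2)
-R(W(-4, 0), -23)/4334 = -1*(-93)/4334 = 93*(1/4334) = 93/4334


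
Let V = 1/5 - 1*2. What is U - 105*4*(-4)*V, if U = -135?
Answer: -3159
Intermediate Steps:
V = -9/5 (V = 1*(⅕) - 2 = ⅕ - 2 = -9/5 ≈ -1.8000)
U - 105*4*(-4)*V = -135 - 105*4*(-4)*(-9)/5 = -135 - (-1680)*(-9)/5 = -135 - 105*144/5 = -135 - 3024 = -3159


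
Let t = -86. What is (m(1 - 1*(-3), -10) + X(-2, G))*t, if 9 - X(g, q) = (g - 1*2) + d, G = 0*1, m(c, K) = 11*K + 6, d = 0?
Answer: 7826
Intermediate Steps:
m(c, K) = 6 + 11*K
G = 0
X(g, q) = 11 - g (X(g, q) = 9 - ((g - 1*2) + 0) = 9 - ((g - 2) + 0) = 9 - ((-2 + g) + 0) = 9 - (-2 + g) = 9 + (2 - g) = 11 - g)
(m(1 - 1*(-3), -10) + X(-2, G))*t = ((6 + 11*(-10)) + (11 - 1*(-2)))*(-86) = ((6 - 110) + (11 + 2))*(-86) = (-104 + 13)*(-86) = -91*(-86) = 7826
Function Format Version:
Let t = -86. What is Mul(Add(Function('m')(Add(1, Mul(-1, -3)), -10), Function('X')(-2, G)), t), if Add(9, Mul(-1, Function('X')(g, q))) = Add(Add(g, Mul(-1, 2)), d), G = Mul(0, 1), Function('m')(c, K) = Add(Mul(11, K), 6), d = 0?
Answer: 7826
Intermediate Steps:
Function('m')(c, K) = Add(6, Mul(11, K))
G = 0
Function('X')(g, q) = Add(11, Mul(-1, g)) (Function('X')(g, q) = Add(9, Mul(-1, Add(Add(g, Mul(-1, 2)), 0))) = Add(9, Mul(-1, Add(Add(g, -2), 0))) = Add(9, Mul(-1, Add(Add(-2, g), 0))) = Add(9, Mul(-1, Add(-2, g))) = Add(9, Add(2, Mul(-1, g))) = Add(11, Mul(-1, g)))
Mul(Add(Function('m')(Add(1, Mul(-1, -3)), -10), Function('X')(-2, G)), t) = Mul(Add(Add(6, Mul(11, -10)), Add(11, Mul(-1, -2))), -86) = Mul(Add(Add(6, -110), Add(11, 2)), -86) = Mul(Add(-104, 13), -86) = Mul(-91, -86) = 7826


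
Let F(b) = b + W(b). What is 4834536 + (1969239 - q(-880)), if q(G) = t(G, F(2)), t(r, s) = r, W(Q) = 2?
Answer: 6804655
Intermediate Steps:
F(b) = 2 + b (F(b) = b + 2 = 2 + b)
q(G) = G
4834536 + (1969239 - q(-880)) = 4834536 + (1969239 - 1*(-880)) = 4834536 + (1969239 + 880) = 4834536 + 1970119 = 6804655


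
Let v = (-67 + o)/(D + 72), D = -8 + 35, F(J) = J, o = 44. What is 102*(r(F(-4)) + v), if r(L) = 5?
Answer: 16048/33 ≈ 486.30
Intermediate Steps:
D = 27
v = -23/99 (v = (-67 + 44)/(27 + 72) = -23/99 ≈ -0.23232)
102*(r(F(-4)) + v) = 102*(5 - 23/99) = 102*(472/99) = 16048/33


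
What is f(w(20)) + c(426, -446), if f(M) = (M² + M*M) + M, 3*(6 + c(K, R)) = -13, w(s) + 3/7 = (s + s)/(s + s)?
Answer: -1339/147 ≈ -9.1088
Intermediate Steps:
w(s) = 4/7 (w(s) = -3/7 + (s + s)/(s + s) = -3/7 + (2*s)/((2*s)) = -3/7 + (2*s)*(1/(2*s)) = -3/7 + 1 = 4/7)
c(K, R) = -31/3 (c(K, R) = -6 + (⅓)*(-13) = -6 - 13/3 = -31/3)
f(M) = M + 2*M² (f(M) = (M² + M²) + M = 2*M² + M = M + 2*M²)
f(w(20)) + c(426, -446) = 4*(1 + 2*(4/7))/7 - 31/3 = 4*(1 + 8/7)/7 - 31/3 = (4/7)*(15/7) - 31/3 = 60/49 - 31/3 = -1339/147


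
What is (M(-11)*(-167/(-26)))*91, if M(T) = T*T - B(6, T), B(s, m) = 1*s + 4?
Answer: 129759/2 ≈ 64880.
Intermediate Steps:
B(s, m) = 4 + s (B(s, m) = s + 4 = 4 + s)
M(T) = -10 + T² (M(T) = T*T - (4 + 6) = T² - 1*10 = T² - 10 = -10 + T²)
(M(-11)*(-167/(-26)))*91 = ((-10 + (-11)²)*(-167/(-26)))*91 = ((-10 + 121)*(-167*(-1/26)))*91 = (111*(167/26))*91 = (18537/26)*91 = 129759/2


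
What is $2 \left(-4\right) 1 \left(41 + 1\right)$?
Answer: $-336$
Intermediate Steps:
$2 \left(-4\right) 1 \left(41 + 1\right) = \left(-8\right) 1 \cdot 42 = \left(-8\right) 42 = -336$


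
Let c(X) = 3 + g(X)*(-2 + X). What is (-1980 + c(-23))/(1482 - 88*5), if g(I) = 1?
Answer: -1001/521 ≈ -1.9213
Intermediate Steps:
c(X) = 1 + X (c(X) = 3 + 1*(-2 + X) = 3 + (-2 + X) = 1 + X)
(-1980 + c(-23))/(1482 - 88*5) = (-1980 + (1 - 23))/(1482 - 88*5) = (-1980 - 22)/(1482 - 440) = -2002/1042 = -2002*1/1042 = -1001/521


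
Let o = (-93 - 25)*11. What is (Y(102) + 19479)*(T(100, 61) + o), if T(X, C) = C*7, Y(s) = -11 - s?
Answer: -16867786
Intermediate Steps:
o = -1298 (o = -118*11 = -1298)
T(X, C) = 7*C
(Y(102) + 19479)*(T(100, 61) + o) = ((-11 - 1*102) + 19479)*(7*61 - 1298) = ((-11 - 102) + 19479)*(427 - 1298) = (-113 + 19479)*(-871) = 19366*(-871) = -16867786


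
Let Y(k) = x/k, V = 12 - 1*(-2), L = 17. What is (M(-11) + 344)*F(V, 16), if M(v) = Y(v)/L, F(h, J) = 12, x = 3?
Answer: 771900/187 ≈ 4127.8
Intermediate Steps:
V = 14 (V = 12 + 2 = 14)
Y(k) = 3/k
M(v) = 3/(17*v) (M(v) = (3/v)/17 = (3/v)*(1/17) = 3/(17*v))
(M(-11) + 344)*F(V, 16) = ((3/17)/(-11) + 344)*12 = ((3/17)*(-1/11) + 344)*12 = (-3/187 + 344)*12 = (64325/187)*12 = 771900/187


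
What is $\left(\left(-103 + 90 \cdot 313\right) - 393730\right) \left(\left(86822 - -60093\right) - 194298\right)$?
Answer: $17326209929$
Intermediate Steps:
$\left(\left(-103 + 90 \cdot 313\right) - 393730\right) \left(\left(86822 - -60093\right) - 194298\right) = \left(\left(-103 + 28170\right) - 393730\right) \left(\left(86822 + 60093\right) - 194298\right) = \left(28067 - 393730\right) \left(146915 - 194298\right) = \left(-365663\right) \left(-47383\right) = 17326209929$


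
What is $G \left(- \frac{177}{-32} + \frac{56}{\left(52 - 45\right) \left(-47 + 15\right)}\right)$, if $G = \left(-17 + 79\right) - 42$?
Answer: $\frac{845}{8} \approx 105.63$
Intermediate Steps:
$G = 20$ ($G = 62 - 42 = 20$)
$G \left(- \frac{177}{-32} + \frac{56}{\left(52 - 45\right) \left(-47 + 15\right)}\right) = 20 \left(- \frac{177}{-32} + \frac{56}{\left(52 - 45\right) \left(-47 + 15\right)}\right) = 20 \left(\left(-177\right) \left(- \frac{1}{32}\right) + \frac{56}{7 \left(-32\right)}\right) = 20 \left(\frac{177}{32} + \frac{56}{-224}\right) = 20 \left(\frac{177}{32} + 56 \left(- \frac{1}{224}\right)\right) = 20 \left(\frac{177}{32} - \frac{1}{4}\right) = 20 \cdot \frac{169}{32} = \frac{845}{8}$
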